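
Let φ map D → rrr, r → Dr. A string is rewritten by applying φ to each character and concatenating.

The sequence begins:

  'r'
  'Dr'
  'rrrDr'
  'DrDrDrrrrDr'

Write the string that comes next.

rrrDrrrrDrrrrDrDrDrDrrrrDr

Expanding DrDrDrrrrDr: D→rrr, r→Dr, D→rrr, r→Dr, D→rrr, r→Dr, r→Dr, r→Dr, r→Dr, D→rrr, r→Dr. Concatenated: rrr Dr rrr Dr rrr Dr Dr Dr Dr rrr Dr.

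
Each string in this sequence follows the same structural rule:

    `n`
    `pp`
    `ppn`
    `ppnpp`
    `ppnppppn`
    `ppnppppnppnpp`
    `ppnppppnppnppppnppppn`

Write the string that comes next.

ppnppppnppnppppnppppnppnppppnppnpp

This is a Fibonacci-style word recurrence s(k) = s(k−1)·s(k−2): e.g. pp·n = ppn.
So term 8 is ppnppppnppnppppnppppn·ppnppppnppnpp.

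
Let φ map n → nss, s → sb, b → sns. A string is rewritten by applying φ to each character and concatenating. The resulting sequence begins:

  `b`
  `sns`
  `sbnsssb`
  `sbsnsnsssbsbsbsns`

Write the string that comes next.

Applying the rule to each of the 17 symbols of sbsnsnsssbsbsbsns gives the pieces sb sns sb nss sb nss sb sb sb sns sb sns sb sns sb nss sb, which concatenate to the answer.

sbsnssbnsssbnsssbsbsbsnssbsnssbsnssbnsssb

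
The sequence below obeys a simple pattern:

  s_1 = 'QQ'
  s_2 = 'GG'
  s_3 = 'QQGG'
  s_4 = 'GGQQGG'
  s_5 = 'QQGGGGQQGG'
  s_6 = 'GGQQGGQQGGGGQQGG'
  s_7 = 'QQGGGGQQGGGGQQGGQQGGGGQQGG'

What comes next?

GGQQGGQQGGGGQQGGQQGGGGQQGGGGQQGGQQGGGGQQGG

Each term (from the third on) is the two preceding terms concatenated in order: term 3 = QQ·GG = QQGG.
The next term joins GGQQGGQQGGGGQQGG and QQGGGGQQGGGGQQGGQQGGGGQQGG.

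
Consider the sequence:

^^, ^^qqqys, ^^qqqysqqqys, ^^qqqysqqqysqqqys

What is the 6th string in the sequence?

Every step adds qqqys to the end: s(k+1) = s(k)·qqqys.
From ^^qqqysqqqysqqqys, 2 further steps: ^^qqqysqqqysqqqys → ^^qqqysqqqysqqqysqqqys → (answer).

^^qqqysqqqysqqqysqqqysqqqys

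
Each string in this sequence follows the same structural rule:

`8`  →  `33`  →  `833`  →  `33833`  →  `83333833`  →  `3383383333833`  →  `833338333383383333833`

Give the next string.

3383383333833833338333383383333833

Each term (from the third on) is the two preceding terms concatenated in order: term 3 = 8·33 = 833.
The next term joins 3383383333833 and 833338333383383333833.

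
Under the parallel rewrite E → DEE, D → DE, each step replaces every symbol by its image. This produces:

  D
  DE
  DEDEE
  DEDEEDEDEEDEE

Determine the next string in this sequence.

Rewriting the 13 symbols of DEDEEDEDEEDEE one by one yields DE DEE DE DEE DEE DE DEE DE DEE DEE DE DEE DEE; concatenated:

DEDEEDEDEEDEEDEDEEDEDEEDEEDEDEEDEE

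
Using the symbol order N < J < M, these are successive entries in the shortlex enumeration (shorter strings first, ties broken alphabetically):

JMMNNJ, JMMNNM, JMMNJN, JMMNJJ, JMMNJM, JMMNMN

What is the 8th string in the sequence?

JMMNMM

Continuing the enumeration 2 steps past JMMNMN: JMMNMN → JMMNMJ → (answer).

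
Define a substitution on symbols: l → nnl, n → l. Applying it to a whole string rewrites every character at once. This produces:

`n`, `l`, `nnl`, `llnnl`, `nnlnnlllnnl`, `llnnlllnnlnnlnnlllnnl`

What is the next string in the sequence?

Replace each of the 21 characters of llnnlllnnlnnlnnlllnnl in place — nnl nnl l l nnl nnl nnl l l nnl l l nnl l l nnl nnl nnl l l nnl — and concatenate.

nnlnnlllnnlnnlnnlllnnlllnnlllnnlnnlnnlllnnl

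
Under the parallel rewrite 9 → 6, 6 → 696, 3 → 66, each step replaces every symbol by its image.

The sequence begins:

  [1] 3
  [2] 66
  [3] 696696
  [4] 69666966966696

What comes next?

φ(69666966966696) expands symbol-by-symbol to 696 6 696 696 696 6 696 696 6 696 696 696 6 696; joining the 14 pieces gives the next term.

6966696696696669669666966966966696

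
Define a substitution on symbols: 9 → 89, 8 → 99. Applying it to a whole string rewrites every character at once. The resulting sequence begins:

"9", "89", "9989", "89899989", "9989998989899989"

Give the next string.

Rewriting the 16 symbols of 9989998989899989 one by one yields 89 89 99 89 89 89 99 89 99 89 99 89 89 89 99 89; concatenated:

89899989898999899989998989899989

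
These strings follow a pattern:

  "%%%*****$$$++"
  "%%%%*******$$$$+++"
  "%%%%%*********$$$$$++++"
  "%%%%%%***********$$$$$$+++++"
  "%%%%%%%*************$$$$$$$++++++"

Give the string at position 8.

%%%%%%%%%%*******************$$$$$$$$$$+++++++++

Term n consists of n+1 %'s, followed by 2n+1 *'s, followed by n+1 $'s, followed by n +'s, where the shown terms are n = 2, 3, 4, 5, 6.
For term 8, n = 9, so the run lengths are 10, 19, 10, 9.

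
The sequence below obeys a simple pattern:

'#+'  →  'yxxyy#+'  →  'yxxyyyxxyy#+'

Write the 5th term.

The strings grow by a fixed prefix yxxyy each time.
From yxxyyyxxyy#+, 2 further steps: yxxyyyxxyy#+ → yxxyyyxxyyyxxyy#+ → (answer).

yxxyyyxxyyyxxyyyxxyy#+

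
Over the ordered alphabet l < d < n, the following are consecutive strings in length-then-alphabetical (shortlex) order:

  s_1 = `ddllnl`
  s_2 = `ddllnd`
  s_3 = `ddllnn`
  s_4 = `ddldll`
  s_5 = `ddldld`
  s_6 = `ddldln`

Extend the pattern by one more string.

ddlddl

Find the rightmost character of ddldln below n, bump it to the next letter, and reset everything to its right to l.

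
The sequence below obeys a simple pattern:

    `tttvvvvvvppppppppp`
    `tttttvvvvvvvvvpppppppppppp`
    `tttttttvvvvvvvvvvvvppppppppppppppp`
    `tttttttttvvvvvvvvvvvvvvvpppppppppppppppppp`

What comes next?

tttttttttttvvvvvvvvvvvvvvvvvvppppppppppppppppppppp

Reading off run lengths: t runs 3, 5, 7, 9; v runs 6, 9, 12, 15; p runs 9, 12, 15, 18 — each is linear in n, where the shown terms are n = 2, 3, 4, 5.
At n = 6 the blocks have lengths 11, 18, 21.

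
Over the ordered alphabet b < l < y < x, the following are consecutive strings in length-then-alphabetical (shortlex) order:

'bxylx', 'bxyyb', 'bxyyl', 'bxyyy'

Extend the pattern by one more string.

Treat bxyyy as a base-4 numeral over the given alphabet and add one, carrying through any trailing x's.

bxyyx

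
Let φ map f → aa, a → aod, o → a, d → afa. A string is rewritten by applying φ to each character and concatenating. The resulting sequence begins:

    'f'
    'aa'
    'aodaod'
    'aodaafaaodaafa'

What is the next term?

Rewriting the 14 symbols of aodaafaaodaafa one by one yields aod a afa aod aod aa aod aod a afa aod aod aa aod; concatenated:

aodaafaaodaodaaaodaodaafaaodaodaaaod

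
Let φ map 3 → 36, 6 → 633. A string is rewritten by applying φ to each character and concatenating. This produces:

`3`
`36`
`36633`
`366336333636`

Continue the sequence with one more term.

36633633363663336363663336633

Rewriting each symbol of 366336333636: 3→36, 6→633, 6→633, 3→36, 3→36, 6→633, 3→36, 3→36, 3→36, 6→633, 3→36, 6→633, which concatenates to 36 633 633 36 36 633 36 36 36 633 36 633.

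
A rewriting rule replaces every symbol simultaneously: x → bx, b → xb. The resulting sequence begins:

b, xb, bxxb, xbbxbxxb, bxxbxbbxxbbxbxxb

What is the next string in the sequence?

Applying the rule to each of the 16 symbols of bxxbxbbxxbbxbxxb gives the pieces xb bx bx xb bx xb xb bx bx xb xb bx xb bx bx xb, which concatenate to the answer.

xbbxbxxbbxxbxbbxbxxbxbbxxbbxbxxb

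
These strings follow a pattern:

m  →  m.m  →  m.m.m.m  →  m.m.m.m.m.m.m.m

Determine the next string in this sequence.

m.m.m.m.m.m.m.m.m.m.m.m.m.m.m.m

Each string is two copies of the previous one joined by '.'.
One more doubling of m.m.m.m.m.m.m.m gives the answer.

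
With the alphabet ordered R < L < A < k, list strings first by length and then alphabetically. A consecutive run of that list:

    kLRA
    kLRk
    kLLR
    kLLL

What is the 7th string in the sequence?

kLAR

Advancing 3 positions from kLLL through kLLL → kLLA → kLLk reaches term 7.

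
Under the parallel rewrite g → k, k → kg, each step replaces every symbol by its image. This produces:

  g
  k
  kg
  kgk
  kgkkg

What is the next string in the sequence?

Apply φ to kgkkg symbol by symbol: k→kg, g→k, k→kg, k→kg, g→k; joined: kg k kg kg k.

kgkkgkgk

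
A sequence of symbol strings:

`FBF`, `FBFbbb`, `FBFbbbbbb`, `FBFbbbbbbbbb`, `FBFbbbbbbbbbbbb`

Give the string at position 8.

FBFbbbbbbbbbbbbbbbbbbbbb

The strings grow by a fixed suffix bbb each time.
From FBFbbbbbbbbbbbb, 3 further steps: FBFbbbbbbbbbbbb → FBFbbbbbbbbbbbbbbb → FBFbbbbbbbbbbbbbbbbbb → (answer).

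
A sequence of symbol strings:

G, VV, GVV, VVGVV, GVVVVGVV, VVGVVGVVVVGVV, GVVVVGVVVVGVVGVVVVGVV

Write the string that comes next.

This is a Fibonacci-style word recurrence s(k) = s(k−2)·s(k−1): e.g. G·VV = GVV.
So term 8 is VVGVVGVVVVGVV·GVVVVGVVVVGVVGVVVVGVV.

VVGVVGVVVVGVVGVVVVGVVVVGVVGVVVVGVV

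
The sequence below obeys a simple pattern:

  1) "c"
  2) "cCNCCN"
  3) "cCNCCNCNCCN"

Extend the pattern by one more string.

The strings grow by a fixed suffix CNCCN each time.
Applying this once more to cCNCCNCNCCN:

cCNCCNCNCCNCNCCN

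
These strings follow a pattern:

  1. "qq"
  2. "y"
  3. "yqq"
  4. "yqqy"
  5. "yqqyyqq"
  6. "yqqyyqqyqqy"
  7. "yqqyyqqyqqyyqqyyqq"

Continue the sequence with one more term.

From term 3 onward, concatenate the last term with the second-to-last: y·qq = yqq, yqq·y = yqqy, …
Continuing: yqqyyqqyqqyyqqyyqq · yqqyyqqyqqy gives term 8.

yqqyyqqyqqyyqqyyqqyqqyyqqyqqy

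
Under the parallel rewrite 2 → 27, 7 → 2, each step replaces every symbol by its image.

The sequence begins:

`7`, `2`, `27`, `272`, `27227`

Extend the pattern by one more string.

Rewriting each symbol of 27227: 2→27, 7→2, 2→27, 2→27, 7→2, which concatenates to 27 2 27 27 2.

27227272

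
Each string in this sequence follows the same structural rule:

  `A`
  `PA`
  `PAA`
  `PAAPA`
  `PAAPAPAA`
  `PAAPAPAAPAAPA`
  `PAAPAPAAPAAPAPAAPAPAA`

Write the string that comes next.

From term 3 onward, concatenate the last term with the second-to-last: PA·A = PAA, PAA·PA = PAAPA, …
The next term joins PAAPAPAAPAAPAPAAPAPAA and PAAPAPAAPAAPA.

PAAPAPAAPAAPAPAAPAPAAPAAPAPAAPAAPA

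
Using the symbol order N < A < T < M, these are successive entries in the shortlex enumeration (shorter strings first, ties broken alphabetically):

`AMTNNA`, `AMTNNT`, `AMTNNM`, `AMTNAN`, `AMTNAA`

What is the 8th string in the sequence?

Advancing 3 positions from AMTNAA through AMTNAA → AMTNAT → AMTNAM reaches term 8.

AMTNTN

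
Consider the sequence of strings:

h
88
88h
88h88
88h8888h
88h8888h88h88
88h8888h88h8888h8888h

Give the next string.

88h8888h88h8888h8888h88h8888h88h88

From term 3 onward, concatenate the last term with the second-to-last: 88·h = 88h, 88h·88 = 88h88, …
So term 8 is 88h8888h88h8888h8888h·88h8888h88h88.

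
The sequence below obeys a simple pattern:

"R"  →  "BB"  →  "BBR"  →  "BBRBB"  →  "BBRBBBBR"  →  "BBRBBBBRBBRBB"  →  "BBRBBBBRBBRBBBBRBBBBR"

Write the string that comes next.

BBRBBBBRBBRBBBBRBBBBRBBRBBBBRBBRBB

From term 3 onward, concatenate the last term with the second-to-last: BB·R = BBR, BBR·BB = BBRBB, …
So term 8 is BBRBBBBRBBRBBBBRBBBBR·BBRBBBBRBBRBB.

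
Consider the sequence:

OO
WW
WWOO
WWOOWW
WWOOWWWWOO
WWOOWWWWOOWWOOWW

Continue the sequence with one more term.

WWOOWWWWOOWWOOWWWWOOWWWWOO

Each term (from the third on) is the previous term followed by the one before it: term 3 = WW·OO = WWOO.
Continuing: WWOOWWWWOOWWOOWW · WWOOWWWWOO gives term 7.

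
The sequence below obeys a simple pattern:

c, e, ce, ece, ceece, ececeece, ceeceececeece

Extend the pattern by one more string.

ececeececeeceececeece

This is a Fibonacci-style word recurrence s(k) = s(k−2)·s(k−1): e.g. c·e = ce.
The next term joins ececeece and ceeceececeece.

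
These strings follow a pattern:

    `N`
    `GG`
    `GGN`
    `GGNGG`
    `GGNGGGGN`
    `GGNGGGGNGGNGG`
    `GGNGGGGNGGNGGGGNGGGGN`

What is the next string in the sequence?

GGNGGGGNGGNGGGGNGGGGNGGNGGGGNGGNGG

Each term (from the third on) is the previous term followed by the one before it: term 3 = GG·N = GGN.
So term 8 is GGNGGGGNGGNGGGGNGGGGN·GGNGGGGNGGNGG.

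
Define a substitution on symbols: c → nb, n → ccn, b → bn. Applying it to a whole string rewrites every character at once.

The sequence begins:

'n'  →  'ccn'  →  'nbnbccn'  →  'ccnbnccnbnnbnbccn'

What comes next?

Applying the rule to each of the 17 symbols of ccnbnccnbnnbnbccn gives the pieces nb nb ccn bn ccn nb nb ccn bn ccn ccn bn ccn bn nb nb ccn, which concatenate to the answer.

nbnbccnbnccnnbnbccnbnccnccnbnccnbnnbnbccn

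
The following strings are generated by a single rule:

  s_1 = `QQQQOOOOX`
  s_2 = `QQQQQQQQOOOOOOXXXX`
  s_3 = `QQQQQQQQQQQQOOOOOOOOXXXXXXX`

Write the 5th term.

The n-th term is 4n Q's then 2n+2 O's then 3n-2 X's (n = 1, 2, …).
At n = 5 the blocks have lengths 20, 12, 13.

QQQQQQQQQQQQQQQQQQQQOOOOOOOOOOOOXXXXXXXXXXXXX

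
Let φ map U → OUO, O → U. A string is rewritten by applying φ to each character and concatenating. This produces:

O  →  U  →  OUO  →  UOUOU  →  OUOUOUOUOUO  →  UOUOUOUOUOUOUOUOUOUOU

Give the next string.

OUOUOUOUOUOUOUOUOUOUOUOUOUOUOUOUOUOUOUOUOUO

Replace each of the 21 characters of UOUOUOUOUOUOUOUOUOUOU in place — OUO U OUO U OUO U OUO U OUO U OUO U OUO U OUO U OUO U OUO U OUO — and concatenate.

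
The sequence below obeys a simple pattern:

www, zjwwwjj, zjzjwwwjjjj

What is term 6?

s(k+1) = zj·s(k)·jj, so each term gains zj as a prefix and jj as a suffix.
From zjzjwwwjjjj, 3 further steps: zjzjwwwjjjj → zjzjzjwwwjjjjjj → zjzjzjzjwwwjjjjjjjj → (answer).

zjzjzjzjzjwwwjjjjjjjjjj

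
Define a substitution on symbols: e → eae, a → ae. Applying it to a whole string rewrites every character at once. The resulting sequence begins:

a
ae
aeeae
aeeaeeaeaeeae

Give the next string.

aeeaeeaeaeeaeeaeaeeaeaeeaeeaeaeeae

Replace each of the 13 characters of aeeaeeaeaeeae in place — ae eae eae ae eae eae ae eae ae eae eae ae eae — and concatenate.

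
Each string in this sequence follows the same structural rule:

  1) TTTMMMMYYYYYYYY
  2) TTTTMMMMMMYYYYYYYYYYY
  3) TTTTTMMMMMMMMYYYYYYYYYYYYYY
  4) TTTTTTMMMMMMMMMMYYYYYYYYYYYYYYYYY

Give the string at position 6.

TTTTTTTTMMMMMMMMMMMMMMYYYYYYYYYYYYYYYYYYYYYYY

Each string has the form T^{n} M^{2n-2} Y^{3n-1}, where the shown terms are n = 3, 4, 5, 6.
At n = 8 the blocks have lengths 8, 14, 23.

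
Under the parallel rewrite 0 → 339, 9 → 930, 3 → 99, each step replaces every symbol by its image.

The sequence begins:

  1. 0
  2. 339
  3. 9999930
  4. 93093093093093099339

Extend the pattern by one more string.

Replace each of the 20 characters of 93093093093093099339 in place — 930 99 339 930 99 339 930 99 339 930 99 339 930 99 339 930 930 99 99 930 — and concatenate.

93099339930993399309933993099339930993399309309999930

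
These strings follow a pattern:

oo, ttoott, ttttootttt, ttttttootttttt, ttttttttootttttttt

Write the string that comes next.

Every step adds tt to the front and tt to the end of the previous string.
Applying this once more to ttttttttootttttttt:

ttttttttttootttttttttt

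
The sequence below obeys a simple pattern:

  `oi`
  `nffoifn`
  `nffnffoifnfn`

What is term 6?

Every step adds nff to the front and fn to the end of the previous string.
From nffnffoifnfn, 3 further steps: nffnffoifnfn → nffnffnffoifnfnfn → nffnffnffnffoifnfnfnfn → (answer).

nffnffnffnffnffoifnfnfnfnfn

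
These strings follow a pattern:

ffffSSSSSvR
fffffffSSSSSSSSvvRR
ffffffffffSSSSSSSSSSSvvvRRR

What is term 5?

Term n consists of 3n+1 f's, followed by 3n+2 S's, followed by n v's, followed by n R's (n = 1, 2, …).
Setting n = 5 gives 16, 17, 5, 5 characters in each block.

ffffffffffffffffSSSSSSSSSSSSSSSSSvvvvvRRRRR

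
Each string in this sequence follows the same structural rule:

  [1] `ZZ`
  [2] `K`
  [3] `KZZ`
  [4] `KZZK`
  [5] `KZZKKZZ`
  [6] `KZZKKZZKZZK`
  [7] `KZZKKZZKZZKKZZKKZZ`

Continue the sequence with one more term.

KZZKKZZKZZKKZZKKZZKZZKKZZKZZK

From term 3 onward, concatenate the last term with the second-to-last: K·ZZ = KZZ, KZZ·K = KZZK, …
So term 8 is KZZKKZZKZZKKZZKKZZ·KZZKKZZKZZK.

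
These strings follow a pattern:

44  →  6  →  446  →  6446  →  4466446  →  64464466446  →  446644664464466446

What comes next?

This is a Fibonacci-style word recurrence s(k) = s(k−2)·s(k−1): e.g. 44·6 = 446.
So term 8 is 64464466446·446644664464466446.

64464466446446644664464466446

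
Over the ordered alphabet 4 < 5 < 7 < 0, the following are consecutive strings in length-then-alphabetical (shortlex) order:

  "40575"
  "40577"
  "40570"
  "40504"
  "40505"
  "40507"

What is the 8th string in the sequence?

Continuing the enumeration 2 steps past 40507: 40507 → 40500 → (answer).

40744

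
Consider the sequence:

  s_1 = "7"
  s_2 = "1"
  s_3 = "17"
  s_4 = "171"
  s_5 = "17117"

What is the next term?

17117171

This is a Fibonacci-style word recurrence s(k) = s(k−1)·s(k−2): e.g. 1·7 = 17.
So term 6 is 17117·171.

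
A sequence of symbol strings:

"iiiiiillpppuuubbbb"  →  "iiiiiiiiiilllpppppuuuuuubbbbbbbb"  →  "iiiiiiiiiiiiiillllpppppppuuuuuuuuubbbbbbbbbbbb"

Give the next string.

Each string has the form i^{4n+2} l^{n+1} p^{2n+1} u^{3n} b^{4n} (n = 1, 2, …).
For the next term, n = 4, so the run lengths are 18, 5, 9, 12, 16.

iiiiiiiiiiiiiiiiiilllllpppppppppuuuuuuuuuuuubbbbbbbbbbbbbbbb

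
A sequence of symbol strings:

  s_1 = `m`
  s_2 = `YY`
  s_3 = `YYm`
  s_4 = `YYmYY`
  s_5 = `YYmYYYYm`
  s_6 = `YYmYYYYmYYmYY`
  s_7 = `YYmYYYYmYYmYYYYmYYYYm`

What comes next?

YYmYYYYmYYmYYYYmYYYYmYYmYYYYmYYmYY

This is a Fibonacci-style word recurrence s(k) = s(k−1)·s(k−2): e.g. YY·m = YYm.
So term 8 is YYmYYYYmYYmYYYYmYYYYm·YYmYYYYmYYmYY.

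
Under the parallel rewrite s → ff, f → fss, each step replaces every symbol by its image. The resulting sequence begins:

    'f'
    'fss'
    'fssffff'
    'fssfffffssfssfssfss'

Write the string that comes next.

fssfffffssfssfssfssfssfffffssfffffssfffffssffff

Replace each of the 19 characters of fssfffffssfssfssfss in place — fss ff ff fss fss fss fss fss ff ff fss ff ff fss ff ff fss ff ff — and concatenate.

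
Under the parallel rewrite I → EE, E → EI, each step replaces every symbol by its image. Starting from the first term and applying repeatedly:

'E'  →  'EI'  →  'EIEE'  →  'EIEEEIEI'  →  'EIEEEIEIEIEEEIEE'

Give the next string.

EIEEEIEIEIEEEIEEEIEEEIEIEIEEEIEI

φ(EIEEEIEIEIEEEIEE) expands symbol-by-symbol to EI EE EI EI EI EE EI EE EI EE EI EI EI EE EI EI; joining the 16 pieces gives the next term.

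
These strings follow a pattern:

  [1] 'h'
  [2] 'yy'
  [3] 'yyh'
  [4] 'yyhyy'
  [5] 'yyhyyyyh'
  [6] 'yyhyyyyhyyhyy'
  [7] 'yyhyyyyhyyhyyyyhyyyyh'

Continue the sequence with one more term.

yyhyyyyhyyhyyyyhyyyyhyyhyyyyhyyhyy

Each term (from the third on) is the previous term followed by the one before it: term 3 = yy·h = yyh.
The next term joins yyhyyyyhyyhyyyyhyyyyh and yyhyyyyhyyhyy.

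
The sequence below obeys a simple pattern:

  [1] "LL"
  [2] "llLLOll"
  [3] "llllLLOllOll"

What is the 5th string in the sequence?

llllllllLLOllOllOllOll

Each term wraps the previous one in ll on the left and Oll on the right.
From llllLLOllOll, 2 further steps: llllLLOllOll → llllllLLOllOllOll → (answer).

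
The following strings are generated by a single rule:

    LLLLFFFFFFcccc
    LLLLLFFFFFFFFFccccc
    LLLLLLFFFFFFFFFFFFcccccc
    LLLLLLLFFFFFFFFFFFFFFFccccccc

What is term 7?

LLLLLLLLLLFFFFFFFFFFFFFFFFFFFFFFFFcccccccccc

Term n consists of n+2 L's, followed by 3n F's, followed by n+2 c's, where the shown terms are n = 2, 3, 4, 5.
For term 7, n = 8, so the run lengths are 10, 24, 10.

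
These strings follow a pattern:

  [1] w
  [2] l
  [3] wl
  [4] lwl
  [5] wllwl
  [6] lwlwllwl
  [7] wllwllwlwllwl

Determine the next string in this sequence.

From term 3 onward, concatenate the second-to-last term with the last: w·l = wl, l·wl = lwl, …
The next term joins lwlwllwl and wllwllwlwllwl.

lwlwllwlwllwllwlwllwl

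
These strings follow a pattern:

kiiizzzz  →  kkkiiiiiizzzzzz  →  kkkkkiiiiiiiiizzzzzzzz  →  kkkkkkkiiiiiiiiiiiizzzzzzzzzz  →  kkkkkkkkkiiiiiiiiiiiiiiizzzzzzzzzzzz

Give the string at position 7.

kkkkkkkkkkkkkiiiiiiiiiiiiiiiiiiiiizzzzzzzzzzzzzzzz

Reading off run lengths: k runs 1, 3, 5, 7, 9; i runs 3, 6, 9, 12, 15; z runs 4, 6, 8, 10, 12 — each is linear in n (n = 1, 2, …).
At n = 7 the blocks have lengths 13, 21, 16.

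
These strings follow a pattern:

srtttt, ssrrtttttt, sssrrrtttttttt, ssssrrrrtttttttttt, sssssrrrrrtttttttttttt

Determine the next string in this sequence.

Term n consists of n s's, followed by n r's, followed by 2n+2 t's (n = 1, 2, …).
At n = 6 the blocks have lengths 6, 6, 14.

ssssssrrrrrrtttttttttttttt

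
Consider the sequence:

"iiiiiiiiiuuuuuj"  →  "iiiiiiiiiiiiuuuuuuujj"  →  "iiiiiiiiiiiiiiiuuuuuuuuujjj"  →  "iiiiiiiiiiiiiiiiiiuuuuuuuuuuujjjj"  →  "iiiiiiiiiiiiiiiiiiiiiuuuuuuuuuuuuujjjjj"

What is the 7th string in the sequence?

iiiiiiiiiiiiiiiiiiiiiiiiiiiuuuuuuuuuuuuuuuuujjjjjjj

The n-th term is 3n+3 i's then 2n+1 u's then n-1 j's, where the shown terms are n = 2, 3, 4, 5, 6.
Setting n = 8 gives 27, 17, 7 characters in each block.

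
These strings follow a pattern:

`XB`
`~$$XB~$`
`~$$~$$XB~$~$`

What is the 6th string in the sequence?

~$$~$$~$$~$$~$$XB~$~$~$~$~$

Every step adds ~$$ to the front and ~$ to the end of the previous string.
From ~$$~$$XB~$~$, 3 further steps: ~$$~$$XB~$~$ → ~$$~$$~$$XB~$~$~$ → ~$$~$$~$$~$$XB~$~$~$~$ → (answer).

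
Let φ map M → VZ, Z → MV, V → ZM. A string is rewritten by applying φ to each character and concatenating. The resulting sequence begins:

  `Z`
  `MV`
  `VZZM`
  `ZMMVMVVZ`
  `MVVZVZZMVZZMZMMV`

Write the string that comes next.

Rewriting the 16 symbols of MVVZVZZMVZZMZMMV one by one yields VZ ZM ZM MV ZM MV MV VZ ZM MV MV VZ MV VZ VZ ZM; concatenated:

VZZMZMMVZMMVMVVZZMMVMVVZMVVZVZZM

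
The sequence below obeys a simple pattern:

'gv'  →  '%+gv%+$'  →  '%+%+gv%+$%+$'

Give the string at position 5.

%+%+%+%+gv%+$%+$%+$%+$

s(k+1) = %+·s(k)·%+$, so each term gains %+ as a prefix and %+$ as a suffix.
From %+%+gv%+$%+$, 2 further steps: %+%+gv%+$%+$ → %+%+%+gv%+$%+$%+$ → (answer).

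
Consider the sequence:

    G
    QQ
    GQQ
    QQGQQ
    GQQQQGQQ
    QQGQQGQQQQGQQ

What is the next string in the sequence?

Each term (from the third on) is the two preceding terms concatenated in order: term 3 = G·QQ = GQQ.
Continuing: GQQQQGQQ · QQGQQGQQQQGQQ gives term 7.

GQQQQGQQQQGQQGQQQQGQQ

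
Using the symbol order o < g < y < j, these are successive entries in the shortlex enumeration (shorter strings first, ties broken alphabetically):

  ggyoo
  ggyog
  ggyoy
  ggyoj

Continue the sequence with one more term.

Find the rightmost character of ggyoj below j, bump it to the next letter, and reset everything to its right to o.

ggygo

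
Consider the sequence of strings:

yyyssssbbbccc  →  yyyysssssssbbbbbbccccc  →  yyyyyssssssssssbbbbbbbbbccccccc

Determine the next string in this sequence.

Each string has the form y^{n+2} s^{3n+1} b^{3n} c^{2n+1} (n = 1, 2, …).
At n = 4 the blocks have lengths 6, 13, 12, 9.

yyyyyysssssssssssssbbbbbbbbbbbbccccccccc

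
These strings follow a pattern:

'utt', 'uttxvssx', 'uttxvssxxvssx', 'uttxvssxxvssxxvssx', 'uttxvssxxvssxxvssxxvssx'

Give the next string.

uttxvssxxvssxxvssxxvssxxvssx

Every step adds xvssx to the end: s(k+1) = s(k)·xvssx.
One more step from uttxvssxxvssxxvssxxvssx gives the answer.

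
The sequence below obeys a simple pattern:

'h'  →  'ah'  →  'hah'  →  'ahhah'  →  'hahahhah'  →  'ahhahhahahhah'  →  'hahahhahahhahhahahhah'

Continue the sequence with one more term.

ahhahhahahhahhahahhahahhahhahahhah

From term 3 onward, concatenate the second-to-last term with the last: h·ah = hah, ah·hah = ahhah, …
Continuing: ahhahhahahhah · hahahhahahhahhahahhah gives term 8.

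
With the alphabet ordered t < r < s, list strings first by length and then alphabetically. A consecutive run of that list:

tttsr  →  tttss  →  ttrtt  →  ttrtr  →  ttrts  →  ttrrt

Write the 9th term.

ttrst

Advancing 3 positions from ttrrt through ttrrt → ttrrr → ttrrs reaches term 9.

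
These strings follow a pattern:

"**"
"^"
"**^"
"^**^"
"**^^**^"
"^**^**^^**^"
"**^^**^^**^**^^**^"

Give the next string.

^**^**^^**^**^^**^^**^**^^**^

This is a Fibonacci-style word recurrence s(k) = s(k−2)·s(k−1): e.g. **·^ = **^.
So term 8 is ^**^**^^**^·**^^**^^**^**^^**^.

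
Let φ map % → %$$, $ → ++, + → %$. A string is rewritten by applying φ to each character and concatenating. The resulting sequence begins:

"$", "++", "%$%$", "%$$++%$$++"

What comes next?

%$$++++%$%$%$$++++%$%$

Apply φ to %$$++%$$++ symbol by symbol: %→%$$, $→++, $→++, +→%$, +→%$, %→%$$, $→++, $→++, +→%$, +→%$; joined: %$$ ++ ++ %$ %$ %$$ ++ ++ %$ %$.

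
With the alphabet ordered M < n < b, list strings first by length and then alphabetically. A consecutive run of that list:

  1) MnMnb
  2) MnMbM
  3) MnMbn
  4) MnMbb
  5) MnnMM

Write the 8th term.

Advancing 3 positions from MnnMM through MnnMM → MnnMn → MnnMb reaches term 8.

MnnnM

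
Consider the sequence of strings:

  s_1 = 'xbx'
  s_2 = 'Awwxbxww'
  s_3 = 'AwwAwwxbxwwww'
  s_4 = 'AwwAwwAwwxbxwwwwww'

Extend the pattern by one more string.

Each term wraps the previous one in Aww on the left and ww on the right.
Applying this once more to AwwAwwAwwxbxwwwwww:

AwwAwwAwwAwwxbxwwwwwwww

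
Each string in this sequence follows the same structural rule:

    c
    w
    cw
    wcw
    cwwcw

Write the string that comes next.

Each term (from the third on) is the two preceding terms concatenated in order: term 3 = c·w = cw.
Continuing: wcw · cwwcw gives term 6.

wcwcwwcw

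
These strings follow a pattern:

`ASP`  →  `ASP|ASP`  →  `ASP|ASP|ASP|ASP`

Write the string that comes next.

s(k+1) = s(k)·|·s(k) — each term doubles the last with '|' between the halves.
One more doubling of ASP|ASP|ASP|ASP gives the answer.

ASP|ASP|ASP|ASP|ASP|ASP|ASP|ASP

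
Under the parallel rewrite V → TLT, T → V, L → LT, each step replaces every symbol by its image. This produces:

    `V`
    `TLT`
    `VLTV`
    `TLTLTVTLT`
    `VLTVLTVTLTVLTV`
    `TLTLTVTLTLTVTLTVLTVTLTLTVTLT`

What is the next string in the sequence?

Replace each of the 28 characters of TLTLTVTLTLTVTLTVLTVTLTLTVTLT in place — V LT V LT V TLT V LT V LT V TLT V LT V TLT LT V TLT V LT V LT V TLT V LT V — and concatenate.

VLTVLTVTLTVLTVLTVTLTVLTVTLTLTVTLTVLTVLTVTLTVLTV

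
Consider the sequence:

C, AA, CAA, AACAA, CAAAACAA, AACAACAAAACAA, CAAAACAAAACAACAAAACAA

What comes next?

AACAACAAAACAACAAAACAAAACAACAAAACAA

Each term (from the third on) is the two preceding terms concatenated in order: term 3 = C·AA = CAA.
The next term joins AACAACAAAACAA and CAAAACAAAACAACAAAACAA.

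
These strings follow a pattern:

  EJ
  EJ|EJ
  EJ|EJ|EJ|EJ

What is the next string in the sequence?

s(k+1) = s(k)·|·s(k) — each term doubles the last with '|' between the halves.
Doubling EJ|EJ|EJ|EJ with '|' between the halves:

EJ|EJ|EJ|EJ|EJ|EJ|EJ|EJ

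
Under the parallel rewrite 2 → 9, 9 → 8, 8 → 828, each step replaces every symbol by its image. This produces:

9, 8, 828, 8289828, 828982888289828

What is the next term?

Rewriting the 15 symbols of 828982888289828 one by one yields 828 9 828 8 828 9 828 828 828 9 828 8 828 9 828; concatenated:

828982888289828828828982888289828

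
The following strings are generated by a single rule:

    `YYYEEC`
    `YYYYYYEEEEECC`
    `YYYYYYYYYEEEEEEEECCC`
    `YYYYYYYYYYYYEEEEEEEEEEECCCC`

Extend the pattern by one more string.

YYYYYYYYYYYYYYYEEEEEEEEEEEEEECCCCC

Reading off run lengths: Y runs 3, 6, 9, 12; E runs 2, 5, 8, 11; C runs 1, 2, 3, 4 — each is linear in n (n = 1, 2, …).
For the next term, n = 5, so the run lengths are 15, 14, 5.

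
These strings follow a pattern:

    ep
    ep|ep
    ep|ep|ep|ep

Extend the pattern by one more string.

Each string is two copies of the previous one joined by '|'.
Doubling ep|ep|ep|ep with '|' between the halves:

ep|ep|ep|ep|ep|ep|ep|ep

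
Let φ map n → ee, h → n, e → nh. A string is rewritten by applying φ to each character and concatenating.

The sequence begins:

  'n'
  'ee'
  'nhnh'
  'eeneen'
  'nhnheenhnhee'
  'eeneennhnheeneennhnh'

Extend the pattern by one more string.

φ(eeneennhnheeneennhnh) expands symbol-by-symbol to nh nh ee nh nh ee ee n ee n nh nh ee nh nh ee ee n ee n; joining the 20 pieces gives the next term.

nhnheenhnheeeeneennhnheenhnheeeeneen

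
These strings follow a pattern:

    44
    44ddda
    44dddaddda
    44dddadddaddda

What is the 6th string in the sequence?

The strings grow by a fixed suffix ddda each time.
From 44dddadddaddda, 2 further steps: 44dddadddaddda → 44dddadddadddaddda → (answer).

44dddadddadddadddaddda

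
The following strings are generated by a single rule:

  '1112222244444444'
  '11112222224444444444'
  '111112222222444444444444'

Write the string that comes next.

Each string has the form 1^{n} 2^{n+2} 4^{2n+2}, where the shown terms are n = 3, 4, 5.
For the next term, n = 6, so the run lengths are 6, 8, 14.

1111112222222244444444444444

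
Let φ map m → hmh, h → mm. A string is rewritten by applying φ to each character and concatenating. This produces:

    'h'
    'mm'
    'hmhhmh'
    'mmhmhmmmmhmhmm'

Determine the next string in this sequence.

Replace each of the 14 characters of mmhmhmmmmhmhmm in place — hmh hmh mm hmh mm hmh hmh hmh hmh mm hmh mm hmh hmh — and concatenate.

hmhhmhmmhmhmmhmhhmhhmhhmhmmhmhmmhmhhmh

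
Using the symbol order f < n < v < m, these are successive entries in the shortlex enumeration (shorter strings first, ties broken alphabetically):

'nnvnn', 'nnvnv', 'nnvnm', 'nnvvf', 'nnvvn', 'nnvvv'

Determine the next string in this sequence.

Find the rightmost character of nnvvv below m, bump it to the next letter, and reset everything to its right to f.

nnvvm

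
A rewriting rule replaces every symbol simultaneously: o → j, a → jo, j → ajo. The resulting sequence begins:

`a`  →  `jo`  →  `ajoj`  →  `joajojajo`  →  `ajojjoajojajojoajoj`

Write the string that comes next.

Rewriting the 19 symbols of ajojjoajojajojoajoj one by one yields jo ajo j ajo ajo j jo ajo j ajo jo ajo j ajo j jo ajo j ajo; concatenated:

joajojajoajojjoajojajojoajojajojjoajojajo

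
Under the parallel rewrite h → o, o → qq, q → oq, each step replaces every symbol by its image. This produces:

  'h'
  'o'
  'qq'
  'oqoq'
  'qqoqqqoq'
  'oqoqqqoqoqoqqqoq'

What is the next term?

φ(oqoqqqoqoqoqqqoq) expands symbol-by-symbol to qq oq qq oq oq oq qq oq qq oq qq oq oq oq qq oq; joining the 16 pieces gives the next term.

qqoqqqoqoqoqqqoqqqoqqqoqoqoqqqoq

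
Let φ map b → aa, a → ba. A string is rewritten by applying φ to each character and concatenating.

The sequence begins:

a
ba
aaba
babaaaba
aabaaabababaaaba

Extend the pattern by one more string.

φ(aabaaabababaaaba) expands symbol-by-symbol to ba ba aa ba ba ba aa ba aa ba aa ba ba ba aa ba; joining the 16 pieces gives the next term.

babaaabababaaabaaabaaabababaaaba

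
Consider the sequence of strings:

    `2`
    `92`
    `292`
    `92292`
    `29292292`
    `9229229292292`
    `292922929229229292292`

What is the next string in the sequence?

Each term (from the third on) is the two preceding terms concatenated in order: term 3 = 2·92 = 292.
Continuing: 9229229292292 · 292922929229229292292 gives term 8.

9229229292292292922929229229292292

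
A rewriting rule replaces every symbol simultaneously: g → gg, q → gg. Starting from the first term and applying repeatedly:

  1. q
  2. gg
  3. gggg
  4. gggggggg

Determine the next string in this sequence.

Rewriting each symbol of gggggggg: g→gg, g→gg, g→gg, g→gg, g→gg, g→gg, g→gg, g→gg, which concatenates to gg gg gg gg gg gg gg gg.

gggggggggggggggg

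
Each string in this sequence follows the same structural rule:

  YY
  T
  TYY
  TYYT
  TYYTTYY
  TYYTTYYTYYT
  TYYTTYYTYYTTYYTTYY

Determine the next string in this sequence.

TYYTTYYTYYTTYYTTYYTYYTTYYTYYT

Each term (from the third on) is the previous term followed by the one before it: term 3 = T·YY = TYY.
So term 8 is TYYTTYYTYYTTYYTTYY·TYYTTYYTYYT.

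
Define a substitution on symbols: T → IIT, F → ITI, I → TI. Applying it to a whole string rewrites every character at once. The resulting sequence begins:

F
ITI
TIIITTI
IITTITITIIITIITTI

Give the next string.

Rewriting the 17 symbols of IITTITITIIITIITTI one by one yields TI TI IIT IIT TI IIT TI IIT TI TI TI IIT TI TI IIT IIT TI; concatenated:

TITIIITIITTIIITTIIITTITITIIITTITIIITIITTI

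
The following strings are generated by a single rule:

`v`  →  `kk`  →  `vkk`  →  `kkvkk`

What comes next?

Each term (from the third on) is the two preceding terms concatenated in order: term 3 = v·kk = vkk.
Continuing: vkk · kkvkk gives term 5.

vkkkkvkk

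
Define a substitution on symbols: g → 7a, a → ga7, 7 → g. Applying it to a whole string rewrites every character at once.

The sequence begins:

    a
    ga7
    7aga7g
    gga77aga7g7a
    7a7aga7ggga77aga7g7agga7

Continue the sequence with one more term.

Applying the rule to each of the 24 symbols of 7a7aga7ggga77aga7g7agga7 gives the pieces g ga7 g ga7 7a ga7 g 7a 7a 7a ga7 g g ga7 7a ga7 g 7a g ga7 7a 7a ga7 g, which concatenate to the answer.

gga7gga77aga7g7a7a7aga7ggga77aga7g7agga77a7aga7g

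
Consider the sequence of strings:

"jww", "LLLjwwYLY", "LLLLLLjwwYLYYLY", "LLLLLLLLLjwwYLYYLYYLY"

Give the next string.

s(k+1) = LLL·s(k)·YLY, so each term gains LLL as a prefix and YLY as a suffix.
Applying this once more to LLLLLLLLLjwwYLYYLYYLY:

LLLLLLLLLLLLjwwYLYYLYYLYYLY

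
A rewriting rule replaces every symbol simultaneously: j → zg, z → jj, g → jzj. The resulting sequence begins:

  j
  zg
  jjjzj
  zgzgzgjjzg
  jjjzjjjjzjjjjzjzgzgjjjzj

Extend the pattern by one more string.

Applying the rule to each of the 24 symbols of jjjzjjjjzjjjjzjzgzgjjjzj gives the pieces zg zg zg jj zg zg zg zg jj zg zg zg zg jj zg jj jzj jj jzj zg zg zg jj zg, which concatenate to the answer.

zgzgzgjjzgzgzgzgjjzgzgzgzgjjzgjjjzjjjjzjzgzgzgjjzg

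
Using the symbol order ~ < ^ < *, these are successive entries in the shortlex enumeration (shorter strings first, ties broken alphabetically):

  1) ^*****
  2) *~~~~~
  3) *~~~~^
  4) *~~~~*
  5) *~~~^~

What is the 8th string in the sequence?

Continuing the enumeration 3 steps past *~~~^~: *~~~^~ → *~~~^^ → *~~~^* → (answer).

*~~~*~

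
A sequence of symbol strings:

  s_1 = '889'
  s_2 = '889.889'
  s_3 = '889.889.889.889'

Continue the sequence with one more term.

889.889.889.889.889.889.889.889

Every step duplicates the string with '.' between the halves.
So the next term is two copies of 889.889.889.889 with '.' between the halves.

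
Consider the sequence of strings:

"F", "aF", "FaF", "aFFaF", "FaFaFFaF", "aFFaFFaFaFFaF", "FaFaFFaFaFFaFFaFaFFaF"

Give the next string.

aFFaFFaFaFFaFFaFaFFaFaFFaFFaFaFFaF

Each term (from the third on) is the two preceding terms concatenated in order: term 3 = F·aF = FaF.
Continuing: aFFaFFaFaFFaF · FaFaFFaFaFFaFFaFaFFaF gives term 8.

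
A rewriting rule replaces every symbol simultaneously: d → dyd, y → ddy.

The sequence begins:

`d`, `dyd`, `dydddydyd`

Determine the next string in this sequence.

dydddydyddyddydddydydddydyd

Apply φ to dydddydyd symbol by symbol: d→dyd, y→ddy, d→dyd, d→dyd, d→dyd, y→ddy, d→dyd, y→ddy, d→dyd; joined: dyd ddy dyd dyd dyd ddy dyd ddy dyd.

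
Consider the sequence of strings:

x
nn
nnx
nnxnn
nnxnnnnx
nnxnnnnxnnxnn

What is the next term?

Each term (from the third on) is the previous term followed by the one before it: term 3 = nn·x = nnx.
Continuing: nnxnnnnxnnxnn · nnxnnnnx gives term 7.

nnxnnnnxnnxnnnnxnnnnx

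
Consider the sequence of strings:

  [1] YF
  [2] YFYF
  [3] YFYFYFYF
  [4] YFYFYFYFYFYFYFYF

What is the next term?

Each string is two copies of the previous one concatenated.
So the next term is two copies of YFYFYFYFYFYFYFYF.

YFYFYFYFYFYFYFYFYFYFYFYFYFYFYFYF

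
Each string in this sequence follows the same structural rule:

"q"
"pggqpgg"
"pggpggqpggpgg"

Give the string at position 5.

pggpggpggpggqpggpggpggpgg

Each term wraps the previous one in pgg on the left and pgg on the right.
From pggpggqpggpgg, 2 further steps: pggpggqpggpgg → pggpggpggqpggpggpgg → (answer).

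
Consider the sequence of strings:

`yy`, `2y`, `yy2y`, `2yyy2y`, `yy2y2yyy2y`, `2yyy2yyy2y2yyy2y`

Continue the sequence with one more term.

Each term (from the third on) is the two preceding terms concatenated in order: term 3 = yy·2y = yy2y.
The next term joins yy2y2yyy2y and 2yyy2yyy2y2yyy2y.

yy2y2yyy2y2yyy2yyy2y2yyy2y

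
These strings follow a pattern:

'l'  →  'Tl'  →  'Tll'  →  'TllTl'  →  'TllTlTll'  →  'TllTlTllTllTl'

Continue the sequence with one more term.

Each term (from the third on) is the previous term followed by the one before it: term 3 = Tl·l = Tll.
Continuing: TllTlTllTllTl · TllTlTll gives term 7.

TllTlTllTllTlTllTlTll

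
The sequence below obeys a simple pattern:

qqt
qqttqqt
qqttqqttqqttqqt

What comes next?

Every step duplicates the string with 't' between the halves.
So the next term is two copies of qqttqqttqqttqqt with 't' between the halves.

qqttqqttqqttqqttqqttqqttqqttqqt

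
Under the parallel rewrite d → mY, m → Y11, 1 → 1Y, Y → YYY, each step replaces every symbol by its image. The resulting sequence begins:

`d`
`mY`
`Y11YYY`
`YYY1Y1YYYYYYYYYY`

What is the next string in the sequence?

YYYYYYYYY1YYYY1YYYYYYYYYYYYYYYYYYYYYYYYYYYYYYY

Applying the rule to each of the 16 symbols of YYY1Y1YYYYYYYYYY gives the pieces YYY YYY YYY 1Y YYY 1Y YYY YYY YYY YYY YYY YYY YYY YYY YYY YYY, which concatenate to the answer.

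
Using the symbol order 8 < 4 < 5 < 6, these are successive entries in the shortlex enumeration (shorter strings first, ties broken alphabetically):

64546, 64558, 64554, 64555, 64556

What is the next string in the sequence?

Treat 64556 as a base-4 numeral over the given alphabet and add one, carrying through any trailing 6's.

64568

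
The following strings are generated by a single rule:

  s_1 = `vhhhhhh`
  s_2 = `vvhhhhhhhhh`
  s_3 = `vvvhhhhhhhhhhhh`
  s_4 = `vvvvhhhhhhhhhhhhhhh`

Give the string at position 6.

Reading off run lengths: v runs 1, 2, 3, 4; h runs 6, 9, 12, 15 — each is linear in n, where the shown terms are n = 2, 3, 4, 5.
Setting n = 7 gives 6, 21 characters in each block.

vvvvvvhhhhhhhhhhhhhhhhhhhhh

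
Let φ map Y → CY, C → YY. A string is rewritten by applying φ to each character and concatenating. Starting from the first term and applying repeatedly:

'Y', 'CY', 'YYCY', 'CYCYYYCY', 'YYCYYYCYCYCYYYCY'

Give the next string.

Applying the rule to each of the 16 symbols of YYCYYYCYCYCYYYCY gives the pieces CY CY YY CY CY CY YY CY YY CY YY CY CY CY YY CY, which concatenate to the answer.

CYCYYYCYCYCYYYCYYYCYYYCYCYCYYYCY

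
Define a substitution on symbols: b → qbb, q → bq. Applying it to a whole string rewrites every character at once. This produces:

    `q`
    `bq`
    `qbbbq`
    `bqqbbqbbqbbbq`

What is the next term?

Rewriting the 13 symbols of bqqbbqbbqbbbq one by one yields qbb bq bq qbb qbb bq qbb qbb bq qbb qbb qbb bq; concatenated:

qbbbqbqqbbqbbbqqbbqbbbqqbbqbbqbbbq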